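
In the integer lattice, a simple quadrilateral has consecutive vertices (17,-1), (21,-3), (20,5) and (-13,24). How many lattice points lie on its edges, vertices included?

9

Summing gcd(|Δx|,|Δy|) over the edges gives the boundary count: gcd(4,2) + gcd(1,8) + gcd(33,19) + gcd(30,25) = 2+1+1+5 = 9.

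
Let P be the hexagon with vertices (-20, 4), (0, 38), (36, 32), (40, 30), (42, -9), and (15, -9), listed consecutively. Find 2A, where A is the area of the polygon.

4311

The shoelace formula gives twice the area as |((-20)·38 − 0·4) + (0·32 − 36·38) + (36·30 − 40·32) + (40·(-9) − 42·30) + (42·(-9) − 15·(-9)) + (15·4 − (-20)·(-9))| = 4311, so the area is 2155.5.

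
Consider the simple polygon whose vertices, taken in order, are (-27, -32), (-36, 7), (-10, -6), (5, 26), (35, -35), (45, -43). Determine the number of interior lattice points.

By the shoelace formula, twice the signed area is |((-27)·7 − (-36)·(-32)) + ((-36)·(-6) − (-10)·7) + ((-10)·26 − 5·(-6)) + (5·(-35) − 35·26) + (35·(-43) − 45·(-35)) + (45·(-32) − (-27)·(-43))| = 4901, so the area is 2450.5.
Along each edge there are gcd(|Δx|,|Δy|)+1 lattice points, so counting each shared vertex once the boundary has gcd(9,39) + gcd(26,13) + gcd(15,32) + gcd(30,61) + gcd(10,8) + gcd(72,11) = 3+13+1+1+2+1 = 21.
By Pick's theorem A = I + B/2 − 1, so I = 2450.5 − 21/2 + 1 = 2441.

2441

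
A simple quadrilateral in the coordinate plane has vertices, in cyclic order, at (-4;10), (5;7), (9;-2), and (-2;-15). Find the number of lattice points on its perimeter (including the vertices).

The number of boundary lattice points is Σ gcd(|Δx|,|Δy|) = gcd(9,3) + gcd(4,9) + gcd(11,13) + gcd(2,25) = 3+1+1+1 = 6.

6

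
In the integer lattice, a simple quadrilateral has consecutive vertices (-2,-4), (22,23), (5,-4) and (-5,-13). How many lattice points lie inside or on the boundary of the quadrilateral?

Using the shoelace formula, 2A = |((-2)·23 − 22·(-4)) + (22·(-4) − 5·23) + (5·(-13) − (-5)·(-4)) + ((-5)·(-4) − (-2)·(-13))| = 252, so the area is 126.
Summing gcd(|Δx|,|Δy|) over the edges gives the boundary count: gcd(24,27) + gcd(17,27) + gcd(10,9) + gcd(3,9) = 3+1+1+3 = 8.
Pick's theorem gives I = A − B/2 + 1 = 126 − 8/2 + 1 = 123, so the closed region contains I + B = 123 + 8 = 131 lattice points.

131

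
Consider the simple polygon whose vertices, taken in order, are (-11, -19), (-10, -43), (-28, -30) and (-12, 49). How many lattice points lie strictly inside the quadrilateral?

792

Using the shoelace formula, 2A = |((-11)·(-43) − (-10)·(-19)) + ((-10)·(-30) − (-28)·(-43)) + ((-28)·49 − (-12)·(-30)) + ((-12)·(-19) − (-11)·49)| = 1586, so the area is 793.
Summing gcd(|Δx|,|Δy|) over the edges gives the boundary count: gcd(1,24) + gcd(18,13) + gcd(16,79) + gcd(1,68) = 1+1+1+1 = 4.
Pick's theorem gives I = A − B/2 + 1 = 793 − 4/2 + 1 = 792.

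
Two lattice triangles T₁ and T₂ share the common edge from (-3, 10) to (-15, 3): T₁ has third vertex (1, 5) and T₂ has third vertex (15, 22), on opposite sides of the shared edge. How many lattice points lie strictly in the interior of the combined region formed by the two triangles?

49

The union is the simple quadrilateral with vertices (-3, 10), (1, 5), (-15, 3), (15, 22) in order.
Using the shoelace formula, 2A = |[(-3)·5 − 1·10] + [1·3 − (-15)·5] + [(-15)·22 − 15·3] + [15·10 − (-3)·22]| = 106, so the area is 53.
Along each edge there are gcd(|Δx|,|Δy|)+1 lattice points, so counting each shared vertex once the boundary has gcd(4,5) + gcd(16,2) + gcd(30,19) + gcd(18,12) = 1+2+1+6 = 10.
By Pick's theorem I = A − B/2 + 1 = 53 − 10/2 + 1 = 49.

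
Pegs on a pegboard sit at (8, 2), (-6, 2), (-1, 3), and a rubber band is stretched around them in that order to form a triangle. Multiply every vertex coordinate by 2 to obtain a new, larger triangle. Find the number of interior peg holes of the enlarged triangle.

13

The shoelace formula gives twice the area as |[8·2 − (-6)·2] + [(-6)·3 − (-1)·2] + [(-1)·2 − 8·3]| = 14, so the area is 7.
Along each edge there are gcd(|Δx|,|Δy|)+1 lattice points, so counting each shared vertex once the boundary has gcd(14,0) + gcd(5,1) + gcd(9,1) = 14+1+1 = 16.
Scaling by 2 multiplies the area by 2² = 4 (so the new area is 28) and multiplies the boundary lattice-point count by 2, giving 32.
By Pick's theorem, the interior count of the dilated polygon is 28 − 32/2 + 1 = 13.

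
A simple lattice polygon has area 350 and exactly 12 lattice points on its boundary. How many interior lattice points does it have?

345

From Pick's theorem, I = A − B/2 + 1 = 350 − 12/2 + 1 = 345.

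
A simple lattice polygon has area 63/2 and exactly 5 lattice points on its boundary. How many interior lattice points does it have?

30

From Pick's theorem, I = A − B/2 + 1 = 63/2 − 5/2 + 1 = 30.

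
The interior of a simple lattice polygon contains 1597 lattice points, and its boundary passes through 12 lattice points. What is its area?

1602

Pick's theorem states A = I + B/2 − 1, so A = 1597 + 12/2 − 1 = 1602.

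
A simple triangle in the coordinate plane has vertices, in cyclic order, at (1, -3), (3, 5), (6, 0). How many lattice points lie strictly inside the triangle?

By the shoelace formula, twice the signed area is |(1·5 − 3·(-3)) + (3·0 − 6·5) + (6·(-3) − 1·0)| = 34, so the area is 17.
Summing gcd(|Δx|,|Δy|) over the edges gives the boundary count: gcd(2,8) + gcd(3,5) + gcd(5,3) = 2+1+1 = 4.
By Pick's theorem A = I + B/2 − 1, so I = 17 − 4/2 + 1 = 16.

16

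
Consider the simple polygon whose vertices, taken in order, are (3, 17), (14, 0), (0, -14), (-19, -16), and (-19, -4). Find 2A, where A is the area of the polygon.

By the shoelace formula, twice the signed area is |(3·0 − 14·17) + (14·(-14) − 0·0) + (0·(-16) − (-19)·(-14)) + ((-19)·(-4) − (-19)·(-16)) + ((-19)·17 − 3·(-4))| = 1239, so the area is 1239/2.

1239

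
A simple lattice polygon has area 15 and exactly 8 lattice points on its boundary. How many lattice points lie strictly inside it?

From Pick's theorem, I = A − B/2 + 1 = 15 − 8/2 + 1 = 12.

12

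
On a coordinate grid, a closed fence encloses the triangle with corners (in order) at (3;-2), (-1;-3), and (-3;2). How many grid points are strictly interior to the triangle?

The shoelace formula gives twice the area as |(3·(-3) − (-1)·(-2)) + ((-1)·2 − (-3)·(-3)) + ((-3)·(-2) − 3·2)| = 22, so the area is 11.
The number of boundary lattice points is Σ gcd(|Δx|,|Δy|) = gcd(4,1) + gcd(2,5) + gcd(6,4) = 1+1+2 = 4.
By Pick's theorem A = I + B/2 − 1, so I = 11 − 4/2 + 1 = 10.

10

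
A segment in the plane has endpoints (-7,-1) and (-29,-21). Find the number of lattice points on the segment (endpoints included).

3

The number of lattice points on a segment between lattice points is gcd(|Δx|,|Δy|) + 1 = gcd(22,20) + 1 = 2 + 1 = 3.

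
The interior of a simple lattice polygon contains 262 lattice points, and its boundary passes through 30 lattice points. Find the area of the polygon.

By Pick's theorem, A = I + B/2 − 1 = 262 + 30/2 − 1 = 276.

276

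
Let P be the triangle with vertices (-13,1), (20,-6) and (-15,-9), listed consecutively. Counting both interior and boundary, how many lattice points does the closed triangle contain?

The shoelace formula gives twice the area as |((-13)·(-6) − 20·1) + (20·(-9) − (-15)·(-6)) + ((-15)·1 − (-13)·(-9))| = 344, so the area is 172.
Along each edge there are gcd(|Δx|,|Δy|)+1 lattice points, so counting each shared vertex once the boundary has gcd(33,7) + gcd(35,3) + gcd(2,10) = 1+1+2 = 4.
Pick's theorem gives I = A − B/2 + 1 = 172 − 4/2 + 1 = 171, so the closed region contains I + B = 171 + 4 = 175 lattice points.

175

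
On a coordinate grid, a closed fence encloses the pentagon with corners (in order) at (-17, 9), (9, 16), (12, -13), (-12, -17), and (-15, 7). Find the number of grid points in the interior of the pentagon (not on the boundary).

The shoelace formula gives twice the area as |[(-17)·16 − 9·9] + [9·(-13) − 12·16] + [12·(-17) − (-12)·(-13)] + [(-12)·7 − (-15)·(-17)] + [(-15)·9 − (-17)·7]| = 1377, so the area is 688.5.
The number of boundary lattice points is Σ gcd(|Δx|,|Δy|) = gcd(26,7) + gcd(3,29) + gcd(24,4) + gcd(3,24) + gcd(2,2) = 1+1+4+3+2 = 11.
By Pick's theorem A = I + B/2 − 1, so I = 688.5 − 11/2 + 1 = 684.

684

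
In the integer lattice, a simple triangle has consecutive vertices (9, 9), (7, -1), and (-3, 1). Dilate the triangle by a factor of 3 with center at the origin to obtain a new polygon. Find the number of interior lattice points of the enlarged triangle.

457

By the shoelace formula, twice the signed area is |[9·(-1) − 7·9] + [7·1 − (-3)·(-1)] + [(-3)·9 − 9·1]| = 104, so the area is 52.
Summing gcd(|Δx|,|Δy|) over the edges gives the boundary count: gcd(2,10) + gcd(10,2) + gcd(12,8) = 2+2+4 = 8.
Scaling by 3 multiplies the area by 3² = 9 (so the new area is 468) and multiplies the boundary lattice-point count by 3, giving 24.
By Pick's theorem, the interior count of the dilated polygon is 468 − 24/2 + 1 = 457.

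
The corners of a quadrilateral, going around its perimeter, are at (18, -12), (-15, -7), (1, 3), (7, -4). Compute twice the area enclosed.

Using the shoelace formula, 2A = |(18·(-7) − (-15)·(-12)) + ((-15)·3 − 1·(-7)) + (1·(-4) − 7·3) + (7·(-12) − 18·(-4))| = 381, so the area is 190.5.

381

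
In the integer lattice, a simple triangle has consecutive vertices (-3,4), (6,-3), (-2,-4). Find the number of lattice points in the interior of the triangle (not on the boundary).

The shoelace formula gives twice the area as |((-3)·(-3) − 6·4) + (6·(-4) − (-2)·(-3)) + ((-2)·4 − (-3)·(-4))| = 65, so the area is 32.5.
Along each edge there are gcd(|Δx|,|Δy|)+1 lattice points, so counting each shared vertex once the boundary has gcd(9,7) + gcd(8,1) + gcd(1,8) = 1+1+1 = 3.
Pick's theorem gives I = A − B/2 + 1 = 32.5 − 3/2 + 1 = 32.

32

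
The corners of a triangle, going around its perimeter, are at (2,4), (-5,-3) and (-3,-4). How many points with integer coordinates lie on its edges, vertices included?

The number of boundary lattice points is Σ gcd(|Δx|,|Δy|) = gcd(7,7) + gcd(2,1) + gcd(5,8) = 7+1+1 = 9.

9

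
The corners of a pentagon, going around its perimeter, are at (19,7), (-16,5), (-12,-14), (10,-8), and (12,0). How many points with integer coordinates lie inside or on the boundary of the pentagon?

461

The shoelace formula gives twice the area as |(19·5 − (-16)·7) + ((-16)·(-14) − (-12)·5) + ((-12)·(-8) − 10·(-14)) + (10·0 − 12·(-8)) + (12·7 − 19·0)| = 907, so the area is 453.5.
Summing gcd(|Δx|,|Δy|) over the edges gives the boundary count: gcd(35,2) + gcd(4,19) + gcd(22,6) + gcd(2,8) + gcd(7,7) = 1+1+2+2+7 = 13.
Pick's theorem gives I = A − B/2 + 1 = 453.5 − 13/2 + 1 = 448, so the closed region contains I + B = 448 + 13 = 461 lattice points.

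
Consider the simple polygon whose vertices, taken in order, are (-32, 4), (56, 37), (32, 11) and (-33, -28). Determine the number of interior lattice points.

The shoelace formula gives twice the area as |((-32)·37 − 56·4) + (56·11 − 32·37) + (32·(-28) − (-33)·11) + ((-33)·4 − (-32)·(-28))| = 3537, so the area is 1768.5.
Summing gcd(|Δx|,|Δy|) over the edges gives the boundary count: gcd(88,33) + gcd(24,26) + gcd(65,39) + gcd(1,32) = 11+2+13+1 = 27.
Pick's theorem gives I = A − B/2 + 1 = 1768.5 − 27/2 + 1 = 1756.

1756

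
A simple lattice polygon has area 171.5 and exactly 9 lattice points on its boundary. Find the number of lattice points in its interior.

168

Pick's theorem A = I + B/2 − 1 rearranges to I = A − B/2 + 1 = 171.5 − 9/2 + 1 = 168.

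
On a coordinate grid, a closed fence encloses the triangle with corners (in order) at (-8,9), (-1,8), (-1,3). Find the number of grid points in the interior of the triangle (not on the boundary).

The shoelace formula gives twice the area as |((-8)·8 − (-1)·9) + ((-1)·3 − (-1)·8) + ((-1)·9 − (-8)·3)| = 35, so the area is 17.5.
Along each edge there are gcd(|Δx|,|Δy|)+1 lattice points, so counting each shared vertex once the boundary has gcd(7,1) + gcd(0,5) + gcd(7,6) = 1+5+1 = 7.
Pick's theorem gives I = A − B/2 + 1 = 17.5 − 7/2 + 1 = 15.

15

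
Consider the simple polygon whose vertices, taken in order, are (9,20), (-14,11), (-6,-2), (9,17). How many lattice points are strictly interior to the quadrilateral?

206

Using the shoelace formula, 2A = |[9·11 − (-14)·20] + [(-14)·(-2) − (-6)·11] + [(-6)·17 − 9·(-2)] + [9·20 − 9·17]| = 416, so the area is 208.
The number of boundary lattice points is Σ gcd(|Δx|,|Δy|) = gcd(23,9) + gcd(8,13) + gcd(15,19) + gcd(0,3) = 1+1+1+3 = 6.
Pick's theorem gives I = A − B/2 + 1 = 208 − 6/2 + 1 = 206.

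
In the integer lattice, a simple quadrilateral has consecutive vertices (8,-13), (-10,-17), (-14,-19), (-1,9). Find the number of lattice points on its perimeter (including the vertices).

The number of boundary lattice points is Σ gcd(|Δx|,|Δy|) = gcd(18,4) + gcd(4,2) + gcd(13,28) + gcd(9,22) = 2+2+1+1 = 6.

6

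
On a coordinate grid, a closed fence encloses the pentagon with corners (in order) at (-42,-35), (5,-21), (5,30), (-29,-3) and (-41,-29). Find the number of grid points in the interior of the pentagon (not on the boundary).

Using the shoelace formula, 2A = |((-42)·(-21) − 5·(-35)) + (5·30 − 5·(-21)) + (5·(-3) − (-29)·30) + ((-29)·(-29) − (-41)·(-3)) + ((-41)·(-35) − (-42)·(-29))| = 3102, so the area is 1551.
Along each edge there are gcd(|Δx|,|Δy|)+1 lattice points, so counting each shared vertex once the boundary has gcd(47,14) + gcd(0,51) + gcd(34,33) + gcd(12,26) + gcd(1,6) = 1+51+1+2+1 = 56.
Pick's theorem gives I = A − B/2 + 1 = 1551 − 56/2 + 1 = 1524.

1524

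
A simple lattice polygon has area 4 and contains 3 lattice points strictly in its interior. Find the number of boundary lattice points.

Pick's theorem gives A = I + B/2 − 1, so B = 2(A − I + 1) = 2(4 − 3 + 1) = 4.

4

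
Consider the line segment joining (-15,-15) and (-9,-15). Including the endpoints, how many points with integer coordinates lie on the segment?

7

The number of lattice points on a segment between lattice points is gcd(|Δx|,|Δy|) + 1 = gcd(6,0) + 1 = 6 + 1 = 7.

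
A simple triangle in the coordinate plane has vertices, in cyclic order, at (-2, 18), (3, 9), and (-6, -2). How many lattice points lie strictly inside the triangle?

Using the shoelace formula, 2A = |((-2)·9 − 3·18) + (3·(-2) − (-6)·9) + ((-6)·18 − (-2)·(-2))| = 136, so the area is 68.
Summing gcd(|Δx|,|Δy|) over the edges gives the boundary count: gcd(5,9) + gcd(9,11) + gcd(4,20) = 1+1+4 = 6.
By Pick's theorem A = I + B/2 − 1, so I = 68 − 6/2 + 1 = 66.

66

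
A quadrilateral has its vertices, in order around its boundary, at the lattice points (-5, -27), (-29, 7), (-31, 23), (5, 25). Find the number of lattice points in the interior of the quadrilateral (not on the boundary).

1081

Using the shoelace formula, 2A = |((-5)·7 − (-29)·(-27)) + ((-29)·23 − (-31)·7) + ((-31)·25 − 5·23) + (5·(-27) − (-5)·25)| = 2168, so the area is 1084.
The number of boundary lattice points is Σ gcd(|Δx|,|Δy|) = gcd(24,34) + gcd(2,16) + gcd(36,2) + gcd(10,52) = 2+2+2+2 = 8.
Pick's theorem gives I = A − B/2 + 1 = 1084 − 8/2 + 1 = 1081.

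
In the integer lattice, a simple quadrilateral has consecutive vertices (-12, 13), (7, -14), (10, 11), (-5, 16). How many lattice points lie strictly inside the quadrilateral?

The shoelace formula gives twice the area as |((-12)·(-14) − 7·13) + (7·11 − 10·(-14)) + (10·16 − (-5)·11) + ((-5)·13 − (-12)·16)| = 636, so the area is 318.
The number of boundary lattice points is Σ gcd(|Δx|,|Δy|) = gcd(19,27) + gcd(3,25) + gcd(15,5) + gcd(7,3) = 1+1+5+1 = 8.
By Pick's theorem A = I + B/2 − 1, so I = 318 − 8/2 + 1 = 315.

315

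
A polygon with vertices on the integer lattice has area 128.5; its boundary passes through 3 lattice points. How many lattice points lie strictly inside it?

128

From Pick's theorem, I = A − B/2 + 1 = 128.5 − 3/2 + 1 = 128.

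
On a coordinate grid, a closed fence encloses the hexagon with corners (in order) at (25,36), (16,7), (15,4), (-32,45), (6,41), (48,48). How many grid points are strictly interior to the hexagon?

1181

Using the shoelace formula, 2A = |[25·7 − 16·36] + [16·4 − 15·7] + [15·45 − (-32)·4] + [(-32)·41 − 6·45] + [6·48 − 48·41] + [48·36 − 25·48]| = 2373, so the area is 1186.5.
Summing gcd(|Δx|,|Δy|) over the edges gives the boundary count: gcd(9,29) + gcd(1,3) + gcd(47,41) + gcd(38,4) + gcd(42,7) + gcd(23,12) = 1+1+1+2+7+1 = 13.
Pick's theorem gives I = A − B/2 + 1 = 1186.5 − 13/2 + 1 = 1181.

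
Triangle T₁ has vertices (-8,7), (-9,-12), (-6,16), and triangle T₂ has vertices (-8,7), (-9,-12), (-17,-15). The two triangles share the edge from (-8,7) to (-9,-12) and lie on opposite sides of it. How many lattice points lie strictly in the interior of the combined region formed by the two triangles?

88

The union is the simple quadrilateral with vertices (-8,7), (-6,16), (-9,-12), (-17,-15) in order.
The shoelace formula gives twice the area as |[(-8)·16 − (-6)·7] + [(-6)·(-12) − (-9)·16] + [(-9)·(-15) − (-17)·(-12)] + [(-17)·7 − (-8)·(-15)]| = 178, so the area is 89.
Summing gcd(|Δx|,|Δy|) over the edges gives the boundary count: gcd(2,9) + gcd(3,28) + gcd(8,3) + gcd(9,22) = 1+1+1+1 = 4.
By Pick's theorem I = A − B/2 + 1 = 89 − 4/2 + 1 = 88.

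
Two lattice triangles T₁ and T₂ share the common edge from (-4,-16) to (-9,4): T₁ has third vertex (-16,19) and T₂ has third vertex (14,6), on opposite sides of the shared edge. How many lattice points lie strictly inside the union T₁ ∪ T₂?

The union is the simple quadrilateral with vertices (-4,-16), (-16,19), (-9,4), (14,6) in order.
Using the shoelace formula, 2A = |[(-4)·19 − (-16)·(-16)] + [(-16)·4 − (-9)·19] + [(-9)·6 − 14·4] + [14·(-16) − (-4)·6]| = 535, so the area is 535/2.
Summing gcd(|Δx|,|Δy|) over the edges gives the boundary count: gcd(12,35) + gcd(7,15) + gcd(23,2) + gcd(18,22) = 1+1+1+2 = 5.
By Pick's theorem I = A − B/2 + 1 = 535/2 − 5/2 + 1 = 266.

266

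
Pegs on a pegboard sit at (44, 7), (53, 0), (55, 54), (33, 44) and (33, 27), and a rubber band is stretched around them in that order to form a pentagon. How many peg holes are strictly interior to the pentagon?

795

By the shoelace formula, twice the signed area is |[44·0 − 53·7] + [53·54 − 55·0] + [55·44 − 33·54] + [33·27 − 33·44] + [33·7 − 44·27]| = 1611, so the area is 805.5.
The number of boundary lattice points is Σ gcd(|Δx|,|Δy|) = gcd(9,7) + gcd(2,54) + gcd(22,10) + gcd(0,17) + gcd(11,20) = 1+2+2+17+1 = 23.
Pick's theorem gives I = A − B/2 + 1 = 805.5 − 23/2 + 1 = 795.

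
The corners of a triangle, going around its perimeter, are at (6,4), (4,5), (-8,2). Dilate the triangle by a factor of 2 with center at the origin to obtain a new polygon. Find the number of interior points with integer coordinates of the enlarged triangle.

31

By the shoelace formula, twice the signed area is |[6·5 − 4·4] + [4·2 − (-8)·5] + [(-8)·4 − 6·2]| = 18, so the area is 9.
Along each edge there are gcd(|Δx|,|Δy|)+1 lattice points, so counting each shared vertex once the boundary has gcd(2,1) + gcd(12,3) + gcd(14,2) = 1+3+2 = 6.
Scaling by 2 multiplies the area by 2² = 4 (so the new area is 36) and multiplies the boundary lattice-point count by 2, giving 12.
By Pick's theorem, the interior count of the dilated polygon is 36 − 12/2 + 1 = 31.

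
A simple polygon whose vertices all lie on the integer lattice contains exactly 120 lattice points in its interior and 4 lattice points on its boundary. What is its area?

121

By Pick's theorem, A = I + B/2 − 1 = 120 + 4/2 − 1 = 121.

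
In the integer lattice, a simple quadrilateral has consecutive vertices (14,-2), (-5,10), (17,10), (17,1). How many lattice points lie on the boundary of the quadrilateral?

Along each edge there are gcd(|Δx|,|Δy|)+1 lattice points, so counting each shared vertex once the boundary has gcd(19,12) + gcd(22,0) + gcd(0,9) + gcd(3,3) = 1+22+9+3 = 35.

35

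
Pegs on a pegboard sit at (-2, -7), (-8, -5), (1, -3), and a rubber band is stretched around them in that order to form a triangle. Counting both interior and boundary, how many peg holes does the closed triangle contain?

18

The shoelace formula gives twice the area as |((-2)·(-5) − (-8)·(-7)) + ((-8)·(-3) − 1·(-5)) + (1·(-7) − (-2)·(-3))| = 30, so the area is 15.
Along each edge there are gcd(|Δx|,|Δy|)+1 lattice points, so counting each shared vertex once the boundary has gcd(6,2) + gcd(9,2) + gcd(3,4) = 2+1+1 = 4.
Pick's theorem gives I = A − B/2 + 1 = 15 − 4/2 + 1 = 14, so the closed region contains I + B = 14 + 4 = 18 lattice points.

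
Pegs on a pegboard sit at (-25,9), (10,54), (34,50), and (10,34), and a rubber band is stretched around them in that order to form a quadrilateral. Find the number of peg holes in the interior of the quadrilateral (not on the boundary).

580

By the shoelace formula, twice the signed area is |((-25)·54 − 10·9) + (10·50 − 34·54) + (34·34 − 10·50) + (10·9 − (-25)·34)| = 1180, so the area is 590.
Along each edge there are gcd(|Δx|,|Δy|)+1 lattice points, so counting each shared vertex once the boundary has gcd(35,45) + gcd(24,4) + gcd(24,16) + gcd(35,25) = 5+4+8+5 = 22.
By Pick's theorem A = I + B/2 − 1, so I = 590 − 22/2 + 1 = 580.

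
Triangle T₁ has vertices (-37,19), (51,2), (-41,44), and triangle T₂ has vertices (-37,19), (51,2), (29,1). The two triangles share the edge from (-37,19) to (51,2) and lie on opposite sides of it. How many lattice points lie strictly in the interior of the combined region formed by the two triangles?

1293

The union is the simple quadrilateral with vertices (-37,19), (-41,44), (51,2), (29,1) in order.
Using the shoelace formula, 2A = |[(-37)·44 − (-41)·19] + [(-41)·2 − 51·44] + [51·1 − 29·2] + [29·19 − (-37)·1]| = 2594, so the area is 1297.
Summing gcd(|Δx|,|Δy|) over the edges gives the boundary count: gcd(4,25) + gcd(92,42) + gcd(22,1) + gcd(66,18) = 1+2+1+6 = 10.
By Pick's theorem I = A − B/2 + 1 = 1297 − 10/2 + 1 = 1293.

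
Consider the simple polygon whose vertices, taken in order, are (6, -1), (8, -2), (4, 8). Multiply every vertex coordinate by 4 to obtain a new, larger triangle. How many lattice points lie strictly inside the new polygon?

121

By the shoelace formula, twice the signed area is |(6·(-2) − 8·(-1)) + (8·8 − 4·(-2)) + (4·(-1) − 6·8)| = 16, so the area is 8.
Summing gcd(|Δx|,|Δy|) over the edges gives the boundary count: gcd(2,1) + gcd(4,10) + gcd(2,9) = 1+2+1 = 4.
Scaling by 4 multiplies the area by 4² = 16 (so the new area is 128) and multiplies the boundary lattice-point count by 4, giving 16.
By Pick's theorem, the interior count of the dilated polygon is 128 − 16/2 + 1 = 121.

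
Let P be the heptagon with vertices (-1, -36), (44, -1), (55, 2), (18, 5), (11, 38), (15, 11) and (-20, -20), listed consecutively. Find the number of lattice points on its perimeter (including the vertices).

11

The number of boundary lattice points is Σ gcd(|Δx|,|Δy|) = gcd(45,35) + gcd(11,3) + gcd(37,3) + gcd(7,33) + gcd(4,27) + gcd(35,31) + gcd(19,16) = 5+1+1+1+1+1+1 = 11.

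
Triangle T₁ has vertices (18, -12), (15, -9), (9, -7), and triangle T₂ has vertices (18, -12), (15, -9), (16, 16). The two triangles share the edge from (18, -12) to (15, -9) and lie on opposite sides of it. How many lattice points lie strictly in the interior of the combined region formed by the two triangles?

The union is the simple quadrilateral with vertices (18, -12), (9, -7), (15, -9), (16, 16) in order.
Using the shoelace formula, 2A = |(18·(-7) − 9·(-12)) + (9·(-9) − 15·(-7)) + (15·16 − 16·(-9)) + (16·(-12) − 18·16)| = 90, so the area is 45.
Along each edge there are gcd(|Δx|,|Δy|)+1 lattice points, so counting each shared vertex once the boundary has gcd(9,5) + gcd(6,2) + gcd(1,25) + gcd(2,28) = 1+2+1+2 = 6.
By Pick's theorem I = A − B/2 + 1 = 45 − 6/2 + 1 = 43.

43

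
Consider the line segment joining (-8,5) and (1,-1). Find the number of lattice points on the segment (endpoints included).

4

The number of lattice points on a segment between lattice points is gcd(|Δx|,|Δy|) + 1 = gcd(9,6) + 1 = 3 + 1 = 4.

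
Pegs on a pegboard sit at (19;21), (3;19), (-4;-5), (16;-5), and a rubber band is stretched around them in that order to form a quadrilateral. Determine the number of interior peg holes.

434

The shoelace formula gives twice the area as |(19·19 − 3·21) + (3·(-5) − (-4)·19) + ((-4)·(-5) − 16·(-5)) + (16·21 − 19·(-5))| = 890, so the area is 445.
Summing gcd(|Δx|,|Δy|) over the edges gives the boundary count: gcd(16,2) + gcd(7,24) + gcd(20,0) + gcd(3,26) = 2+1+20+1 = 24.
By Pick's theorem A = I + B/2 − 1, so I = 445 − 24/2 + 1 = 434.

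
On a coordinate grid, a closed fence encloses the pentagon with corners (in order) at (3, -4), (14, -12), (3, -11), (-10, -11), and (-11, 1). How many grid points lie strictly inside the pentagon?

158

By the shoelace formula, twice the signed area is |(3·(-12) − 14·(-4)) + (14·(-11) − 3·(-12)) + (3·(-11) − (-10)·(-11)) + ((-10)·1 − (-11)·(-11)) + ((-11)·(-4) − 3·1)| = 331, so the area is 331/2.
The number of boundary lattice points is Σ gcd(|Δx|,|Δy|) = gcd(11,8) + gcd(11,1) + gcd(13,0) + gcd(1,12) + gcd(14,5) = 1+1+13+1+1 = 17.
By Pick's theorem A = I + B/2 − 1, so I = 331/2 − 17/2 + 1 = 158.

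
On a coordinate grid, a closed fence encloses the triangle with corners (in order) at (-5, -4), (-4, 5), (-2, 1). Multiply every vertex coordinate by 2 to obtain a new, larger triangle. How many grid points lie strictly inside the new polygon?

By the shoelace formula, twice the signed area is |((-5)·5 − (-4)·(-4)) + ((-4)·1 − (-2)·5) + ((-2)·(-4) − (-5)·1)| = 22, so the area is 11.
Summing gcd(|Δx|,|Δy|) over the edges gives the boundary count: gcd(1,9) + gcd(2,4) + gcd(3,5) = 1+2+1 = 4.
Scaling by 2 multiplies the area by 2² = 4 (so the new area is 44) and multiplies the boundary lattice-point count by 2, giving 8.
By Pick's theorem, the interior count of the dilated polygon is 44 − 8/2 + 1 = 41.

41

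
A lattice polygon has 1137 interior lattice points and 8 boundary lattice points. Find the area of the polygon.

Pick's theorem states A = I + B/2 − 1, so A = 1137 + 8/2 − 1 = 1140.

1140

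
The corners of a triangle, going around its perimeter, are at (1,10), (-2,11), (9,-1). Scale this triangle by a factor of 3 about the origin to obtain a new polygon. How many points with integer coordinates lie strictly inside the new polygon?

By the shoelace formula, twice the signed area is |(1·11 − (-2)·10) + ((-2)·(-1) − 9·11) + (9·10 − 1·(-1))| = 25, so the area is 12.5.
Along each edge there are gcd(|Δx|,|Δy|)+1 lattice points, so counting each shared vertex once the boundary has gcd(3,1) + gcd(11,12) + gcd(8,11) = 1+1+1 = 3.
Scaling by 3 multiplies the area by 3² = 9 (so the new area is 112.5) and multiplies the boundary lattice-point count by 3, giving 9.
By Pick's theorem, the interior count of the dilated polygon is 112.5 − 9/2 + 1 = 109.

109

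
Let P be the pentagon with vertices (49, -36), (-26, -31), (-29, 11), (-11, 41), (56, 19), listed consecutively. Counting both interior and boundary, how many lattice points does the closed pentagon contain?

By the shoelace formula, twice the signed area is |[49·(-31) − (-26)·(-36)] + [(-26)·11 − (-29)·(-31)] + [(-29)·41 − (-11)·11] + [(-11)·19 − 56·41] + [56·(-36) − 49·19]| = 10160, so the area is 5080.
Summing gcd(|Δx|,|Δy|) over the edges gives the boundary count: gcd(75,5) + gcd(3,42) + gcd(18,30) + gcd(67,22) + gcd(7,55) = 5+3+6+1+1 = 16.
Pick's theorem gives I = A − B/2 + 1 = 5080 − 16/2 + 1 = 5073, so the closed region contains I + B = 5073 + 16 = 5089 lattice points.

5089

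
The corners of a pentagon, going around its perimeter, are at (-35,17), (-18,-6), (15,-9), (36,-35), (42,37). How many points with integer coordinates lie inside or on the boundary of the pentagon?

2696

The shoelace formula gives twice the area as |[(-35)·(-6) − (-18)·17] + [(-18)·(-9) − 15·(-6)] + [15·(-35) − 36·(-9)] + [36·37 − 42·(-35)] + [42·17 − (-35)·37]| = 5378, so the area is 2689.
Along each edge there are gcd(|Δx|,|Δy|)+1 lattice points, so counting each shared vertex once the boundary has gcd(17,23) + gcd(33,3) + gcd(21,26) + gcd(6,72) + gcd(77,20) = 1+3+1+6+1 = 12.
Pick's theorem gives I = A − B/2 + 1 = 2689 − 12/2 + 1 = 2684, so the closed region contains I + B = 2684 + 12 = 2696 lattice points.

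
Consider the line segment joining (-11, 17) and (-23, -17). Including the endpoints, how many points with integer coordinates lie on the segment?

The number of lattice points on a segment between lattice points is gcd(|Δx|,|Δy|) + 1 = gcd(12,34) + 1 = 2 + 1 = 3.

3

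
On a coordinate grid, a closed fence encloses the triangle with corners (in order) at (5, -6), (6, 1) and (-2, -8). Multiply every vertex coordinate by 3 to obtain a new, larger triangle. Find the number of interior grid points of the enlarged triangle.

By the shoelace formula, twice the signed area is |(5·1 − 6·(-6)) + (6·(-8) − (-2)·1) + ((-2)·(-6) − 5·(-8))| = 47, so the area is 47/2.
Summing gcd(|Δx|,|Δy|) over the edges gives the boundary count: gcd(1,7) + gcd(8,9) + gcd(7,2) = 1+1+1 = 3.
Scaling by 3 multiplies the area by 3² = 9 (so the new area is 211.5) and multiplies the boundary lattice-point count by 3, giving 9.
By Pick's theorem, the interior count of the dilated polygon is 211.5 − 9/2 + 1 = 208.

208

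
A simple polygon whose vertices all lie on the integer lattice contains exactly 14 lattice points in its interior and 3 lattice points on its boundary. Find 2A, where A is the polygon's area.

29

By Pick's theorem, A = I + B/2 − 1 = 14 + 3/2 − 1 = 29/2.
Hence 2A = 29.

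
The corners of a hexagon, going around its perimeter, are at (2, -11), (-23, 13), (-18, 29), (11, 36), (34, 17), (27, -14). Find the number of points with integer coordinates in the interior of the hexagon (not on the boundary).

Using the shoelace formula, 2A = |(2·13 − (-23)·(-11)) + ((-23)·29 − (-18)·13) + ((-18)·36 − 11·29) + (11·17 − 34·36) + (34·(-14) − 27·17) + (27·(-11) − 2·(-14))| = 3868, so the area is 1934.
Summing gcd(|Δx|,|Δy|) over the edges gives the boundary count: gcd(25,24) + gcd(5,16) + gcd(29,7) + gcd(23,19) + gcd(7,31) + gcd(25,3) = 1+1+1+1+1+1 = 6.
By Pick's theorem A = I + B/2 − 1, so I = 1934 − 6/2 + 1 = 1932.

1932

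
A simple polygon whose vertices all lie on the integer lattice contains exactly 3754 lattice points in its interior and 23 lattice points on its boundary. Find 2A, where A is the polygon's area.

By Pick's theorem, A = I + B/2 − 1 = 3754 + 23/2 − 1 = 7529/2.
Hence 2A = 7529.

7529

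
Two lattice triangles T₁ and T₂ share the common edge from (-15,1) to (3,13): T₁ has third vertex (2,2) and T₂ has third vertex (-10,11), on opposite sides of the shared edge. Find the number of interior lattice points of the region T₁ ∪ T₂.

150

The union is the simple quadrilateral with vertices (-15,1), (2,2), (3,13), (-10,11) in order.
The shoelace formula gives twice the area as |[(-15)·2 − 2·1] + [2·13 − 3·2] + [3·11 − (-10)·13] + [(-10)·1 − (-15)·11]| = 306, so the area is 153.
The number of boundary lattice points is Σ gcd(|Δx|,|Δy|) = gcd(17,1) + gcd(1,11) + gcd(13,2) + gcd(5,10) = 1+1+1+5 = 8.
By Pick's theorem I = A − B/2 + 1 = 153 − 8/2 + 1 = 150.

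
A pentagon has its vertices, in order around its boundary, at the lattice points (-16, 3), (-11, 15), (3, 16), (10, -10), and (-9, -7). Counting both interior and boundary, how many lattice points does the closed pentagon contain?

The shoelace formula gives twice the area as |((-16)·15 − (-11)·3) + ((-11)·16 − 3·15) + (3·(-10) − 10·16) + (10·(-7) − (-9)·(-10)) + ((-9)·3 − (-16)·(-7))| = 917, so the area is 458.5.
Summing gcd(|Δx|,|Δy|) over the edges gives the boundary count: gcd(5,12) + gcd(14,1) + gcd(7,26) + gcd(19,3) + gcd(7,10) = 1+1+1+1+1 = 5.
Pick's theorem gives I = A − B/2 + 1 = 458.5 − 5/2 + 1 = 457, so the closed region contains I + B = 457 + 5 = 462 lattice points.

462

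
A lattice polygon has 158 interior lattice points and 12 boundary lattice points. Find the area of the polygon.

163

By Pick's theorem, A = I + B/2 − 1 = 158 + 12/2 − 1 = 163.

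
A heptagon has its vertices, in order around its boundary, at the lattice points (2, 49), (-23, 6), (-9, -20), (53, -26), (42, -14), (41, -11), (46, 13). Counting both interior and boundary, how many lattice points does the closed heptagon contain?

The shoelace formula gives twice the area as |(2·6 − (-23)·49) + ((-23)·(-20) − (-9)·6) + ((-9)·(-26) − 53·(-20)) + (53·(-14) − 42·(-26)) + (42·(-11) − 41·(-14)) + (41·13 − 46·(-11)) + (46·49 − 2·13)| = 6676, so the area is 3338.
Summing gcd(|Δx|,|Δy|) over the edges gives the boundary count: gcd(25,43) + gcd(14,26) + gcd(62,6) + gcd(11,12) + gcd(1,3) + gcd(5,24) + gcd(44,36) = 1+2+2+1+1+1+4 = 12.
Pick's theorem gives I = A − B/2 + 1 = 3338 − 12/2 + 1 = 3333, so the closed region contains I + B = 3333 + 12 = 3345 lattice points.

3345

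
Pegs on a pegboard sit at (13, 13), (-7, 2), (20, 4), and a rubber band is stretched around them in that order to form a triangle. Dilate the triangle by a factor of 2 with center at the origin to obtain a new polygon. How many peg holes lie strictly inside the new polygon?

Using the shoelace formula, 2A = |[13·2 − (-7)·13] + [(-7)·4 − 20·2] + [20·13 − 13·4]| = 257, so the area is 128.5.
Along each edge there are gcd(|Δx|,|Δy|)+1 lattice points, so counting each shared vertex once the boundary has gcd(20,11) + gcd(27,2) + gcd(7,9) = 1+1+1 = 3.
Scaling by 2 multiplies the area by 2² = 4 (so the new area is 514) and multiplies the boundary lattice-point count by 2, giving 6.
By Pick's theorem, the interior count of the dilated polygon is 514 − 6/2 + 1 = 512.

512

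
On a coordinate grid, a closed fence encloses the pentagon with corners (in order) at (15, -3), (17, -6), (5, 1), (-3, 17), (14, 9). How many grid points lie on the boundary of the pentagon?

12

Summing gcd(|Δx|,|Δy|) over the edges gives the boundary count: gcd(2,3) + gcd(12,7) + gcd(8,16) + gcd(17,8) + gcd(1,12) = 1+1+8+1+1 = 12.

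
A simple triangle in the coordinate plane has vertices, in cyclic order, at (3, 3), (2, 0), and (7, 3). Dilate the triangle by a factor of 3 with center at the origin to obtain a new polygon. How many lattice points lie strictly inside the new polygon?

Using the shoelace formula, 2A = |(3·0 − 2·3) + (2·3 − 7·0) + (7·3 − 3·3)| = 12, so the area is 6.
Along each edge there are gcd(|Δx|,|Δy|)+1 lattice points, so counting each shared vertex once the boundary has gcd(1,3) + gcd(5,3) + gcd(4,0) = 1+1+4 = 6.
Scaling by 3 multiplies the area by 3² = 9 (so the new area is 54) and multiplies the boundary lattice-point count by 3, giving 18.
By Pick's theorem, the interior count of the dilated polygon is 54 − 18/2 + 1 = 46.

46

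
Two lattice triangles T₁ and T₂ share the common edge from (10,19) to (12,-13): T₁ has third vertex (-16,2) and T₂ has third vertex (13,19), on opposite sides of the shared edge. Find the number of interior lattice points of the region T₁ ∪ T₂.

479

The union is the simple quadrilateral with vertices (10,19), (-16,2), (12,-13), (13,19) in order.
The shoelace formula gives twice the area as |[10·2 − (-16)·19] + [(-16)·(-13) − 12·2] + [12·19 − 13·(-13)] + [13·19 − 10·19]| = 962, so the area is 481.
The number of boundary lattice points is Σ gcd(|Δx|,|Δy|) = gcd(26,17) + gcd(28,15) + gcd(1,32) + gcd(3,0) = 1+1+1+3 = 6.
By Pick's theorem I = A − B/2 + 1 = 481 − 6/2 + 1 = 479.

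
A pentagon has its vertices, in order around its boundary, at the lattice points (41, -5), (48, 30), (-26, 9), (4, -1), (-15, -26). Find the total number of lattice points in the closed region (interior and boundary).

The shoelace formula gives twice the area as |[41·30 − 48·(-5)] + [48·9 − (-26)·30] + [(-26)·(-1) − 4·9] + [4·(-26) − (-15)·(-1)] + [(-15)·(-5) − 41·(-26)]| = 3694, so the area is 1847.
Summing gcd(|Δx|,|Δy|) over the edges gives the boundary count: gcd(7,35) + gcd(74,21) + gcd(30,10) + gcd(19,25) + gcd(56,21) = 7+1+10+1+7 = 26.
Pick's theorem gives I = A − B/2 + 1 = 1847 − 26/2 + 1 = 1835, so the closed region contains I + B = 1835 + 26 = 1861 lattice points.

1861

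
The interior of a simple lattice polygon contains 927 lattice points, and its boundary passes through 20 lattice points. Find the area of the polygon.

936

By Pick's theorem, A = I + B/2 − 1 = 927 + 20/2 − 1 = 936.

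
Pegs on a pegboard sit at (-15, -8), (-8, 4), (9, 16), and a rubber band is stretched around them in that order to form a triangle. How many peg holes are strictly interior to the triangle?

48

Using the shoelace formula, 2A = |[(-15)·4 − (-8)·(-8)] + [(-8)·16 − 9·4] + [9·(-8) − (-15)·16]| = 120, so the area is 60.
The number of boundary lattice points is Σ gcd(|Δx|,|Δy|) = gcd(7,12) + gcd(17,12) + gcd(24,24) = 1+1+24 = 26.
Pick's theorem gives I = A − B/2 + 1 = 60 − 26/2 + 1 = 48.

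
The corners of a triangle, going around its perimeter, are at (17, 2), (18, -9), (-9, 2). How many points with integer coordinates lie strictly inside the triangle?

The shoelace formula gives twice the area as |(17·(-9) − 18·2) + (18·2 − (-9)·(-9)) + ((-9)·2 − 17·2)| = 286, so the area is 143.
The number of boundary lattice points is Σ gcd(|Δx|,|Δy|) = gcd(1,11) + gcd(27,11) + gcd(26,0) = 1+1+26 = 28.
Pick's theorem gives I = A − B/2 + 1 = 143 − 28/2 + 1 = 130.

130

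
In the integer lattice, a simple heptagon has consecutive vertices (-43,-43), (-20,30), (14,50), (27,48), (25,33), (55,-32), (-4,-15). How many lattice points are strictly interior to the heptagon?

Using the shoelace formula, 2A = |[(-43)·30 − (-20)·(-43)] + [(-20)·50 − 14·30] + [14·48 − 27·50] + [27·33 − 25·48] + [25·(-32) − 55·33] + [55·(-15) − (-4)·(-32)] + [(-4)·(-43) − (-43)·(-15)]| = 8598, so the area is 4299.
Along each edge there are gcd(|Δx|,|Δy|)+1 lattice points, so counting each shared vertex once the boundary has gcd(23,73) + gcd(34,20) + gcd(13,2) + gcd(2,15) + gcd(30,65) + gcd(59,17) + gcd(39,28) = 1+2+1+1+5+1+1 = 12.
By Pick's theorem A = I + B/2 − 1, so I = 4299 − 12/2 + 1 = 4294.

4294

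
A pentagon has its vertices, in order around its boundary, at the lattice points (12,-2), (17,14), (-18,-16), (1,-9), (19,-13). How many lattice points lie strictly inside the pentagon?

Using the shoelace formula, 2A = |(12·14 − 17·(-2)) + (17·(-16) − (-18)·14) + ((-18)·(-9) − 1·(-16)) + (1·(-13) − 19·(-9)) + (19·(-2) − 12·(-13))| = 636, so the area is 318.
Along each edge there are gcd(|Δx|,|Δy|)+1 lattice points, so counting each shared vertex once the boundary has gcd(5,16) + gcd(35,30) + gcd(19,7) + gcd(18,4) + gcd(7,11) = 1+5+1+2+1 = 10.
Pick's theorem gives I = A − B/2 + 1 = 318 − 10/2 + 1 = 314.

314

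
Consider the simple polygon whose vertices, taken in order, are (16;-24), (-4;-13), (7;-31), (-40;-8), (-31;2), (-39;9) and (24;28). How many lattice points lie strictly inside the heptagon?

By the shoelace formula, twice the signed area is |[16·(-13) − (-4)·(-24)] + [(-4)·(-31) − 7·(-13)] + [7·(-8) − (-40)·(-31)] + [(-40)·2 − (-31)·(-8)] + [(-31)·9 − (-39)·2] + [(-39)·28 − 24·9] + [24·(-24) − 16·28]| = 4246, so the area is 2123.
The number of boundary lattice points is Σ gcd(|Δx|,|Δy|) = gcd(20,11) + gcd(11,18) + gcd(47,23) + gcd(9,10) + gcd(8,7) + gcd(63,19) + gcd(8,52) = 1+1+1+1+1+1+4 = 10.
Pick's theorem gives I = A − B/2 + 1 = 2123 − 10/2 + 1 = 2119.

2119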